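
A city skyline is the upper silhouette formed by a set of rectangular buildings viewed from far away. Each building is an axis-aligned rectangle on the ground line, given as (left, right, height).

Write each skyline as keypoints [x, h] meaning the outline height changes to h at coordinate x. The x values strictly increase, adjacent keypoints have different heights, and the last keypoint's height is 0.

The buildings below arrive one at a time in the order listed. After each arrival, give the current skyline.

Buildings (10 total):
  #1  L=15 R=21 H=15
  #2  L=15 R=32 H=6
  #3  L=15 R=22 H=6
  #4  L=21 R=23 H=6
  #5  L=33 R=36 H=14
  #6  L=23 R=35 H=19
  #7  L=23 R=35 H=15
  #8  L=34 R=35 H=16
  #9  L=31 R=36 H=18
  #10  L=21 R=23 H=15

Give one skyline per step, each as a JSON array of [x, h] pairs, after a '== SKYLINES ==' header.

== SKYLINES ==
[[15,15],[21,0]]
[[15,15],[21,6],[32,0]]
[[15,15],[21,6],[32,0]]
[[15,15],[21,6],[32,0]]
[[15,15],[21,6],[32,0],[33,14],[36,0]]
[[15,15],[21,6],[23,19],[35,14],[36,0]]
[[15,15],[21,6],[23,19],[35,14],[36,0]]
[[15,15],[21,6],[23,19],[35,14],[36,0]]
[[15,15],[21,6],[23,19],[35,18],[36,0]]
[[15,15],[23,19],[35,18],[36,0]]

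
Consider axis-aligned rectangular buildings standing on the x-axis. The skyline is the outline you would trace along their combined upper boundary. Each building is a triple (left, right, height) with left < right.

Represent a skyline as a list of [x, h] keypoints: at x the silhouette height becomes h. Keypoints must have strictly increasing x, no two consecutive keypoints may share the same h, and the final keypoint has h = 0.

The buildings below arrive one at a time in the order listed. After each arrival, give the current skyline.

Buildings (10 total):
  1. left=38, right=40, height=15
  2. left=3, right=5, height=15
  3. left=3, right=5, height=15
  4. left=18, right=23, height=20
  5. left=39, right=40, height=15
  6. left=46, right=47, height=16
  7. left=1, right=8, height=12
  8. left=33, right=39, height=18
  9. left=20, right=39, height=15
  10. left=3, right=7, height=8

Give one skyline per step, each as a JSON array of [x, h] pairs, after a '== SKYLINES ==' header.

== SKYLINES ==
[[38,15],[40,0]]
[[3,15],[5,0],[38,15],[40,0]]
[[3,15],[5,0],[38,15],[40,0]]
[[3,15],[5,0],[18,20],[23,0],[38,15],[40,0]]
[[3,15],[5,0],[18,20],[23,0],[38,15],[40,0]]
[[3,15],[5,0],[18,20],[23,0],[38,15],[40,0],[46,16],[47,0]]
[[1,12],[3,15],[5,12],[8,0],[18,20],[23,0],[38,15],[40,0],[46,16],[47,0]]
[[1,12],[3,15],[5,12],[8,0],[18,20],[23,0],[33,18],[39,15],[40,0],[46,16],[47,0]]
[[1,12],[3,15],[5,12],[8,0],[18,20],[23,15],[33,18],[39,15],[40,0],[46,16],[47,0]]
[[1,12],[3,15],[5,12],[8,0],[18,20],[23,15],[33,18],[39,15],[40,0],[46,16],[47,0]]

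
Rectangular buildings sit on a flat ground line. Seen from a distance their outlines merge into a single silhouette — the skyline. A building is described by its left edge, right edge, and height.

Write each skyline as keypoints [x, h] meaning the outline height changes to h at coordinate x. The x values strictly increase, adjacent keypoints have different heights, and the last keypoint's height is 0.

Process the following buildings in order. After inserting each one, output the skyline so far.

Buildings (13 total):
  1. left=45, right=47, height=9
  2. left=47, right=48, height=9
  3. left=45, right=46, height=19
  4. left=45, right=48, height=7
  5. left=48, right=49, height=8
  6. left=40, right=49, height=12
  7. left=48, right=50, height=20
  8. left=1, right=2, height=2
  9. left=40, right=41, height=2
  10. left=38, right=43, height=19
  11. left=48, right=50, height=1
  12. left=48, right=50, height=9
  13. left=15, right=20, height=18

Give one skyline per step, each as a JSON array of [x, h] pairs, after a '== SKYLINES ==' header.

== SKYLINES ==
[[45,9],[47,0]]
[[45,9],[48,0]]
[[45,19],[46,9],[48,0]]
[[45,19],[46,9],[48,0]]
[[45,19],[46,9],[48,8],[49,0]]
[[40,12],[45,19],[46,12],[49,0]]
[[40,12],[45,19],[46,12],[48,20],[50,0]]
[[1,2],[2,0],[40,12],[45,19],[46,12],[48,20],[50,0]]
[[1,2],[2,0],[40,12],[45,19],[46,12],[48,20],[50,0]]
[[1,2],[2,0],[38,19],[43,12],[45,19],[46,12],[48,20],[50,0]]
[[1,2],[2,0],[38,19],[43,12],[45,19],[46,12],[48,20],[50,0]]
[[1,2],[2,0],[38,19],[43,12],[45,19],[46,12],[48,20],[50,0]]
[[1,2],[2,0],[15,18],[20,0],[38,19],[43,12],[45,19],[46,12],[48,20],[50,0]]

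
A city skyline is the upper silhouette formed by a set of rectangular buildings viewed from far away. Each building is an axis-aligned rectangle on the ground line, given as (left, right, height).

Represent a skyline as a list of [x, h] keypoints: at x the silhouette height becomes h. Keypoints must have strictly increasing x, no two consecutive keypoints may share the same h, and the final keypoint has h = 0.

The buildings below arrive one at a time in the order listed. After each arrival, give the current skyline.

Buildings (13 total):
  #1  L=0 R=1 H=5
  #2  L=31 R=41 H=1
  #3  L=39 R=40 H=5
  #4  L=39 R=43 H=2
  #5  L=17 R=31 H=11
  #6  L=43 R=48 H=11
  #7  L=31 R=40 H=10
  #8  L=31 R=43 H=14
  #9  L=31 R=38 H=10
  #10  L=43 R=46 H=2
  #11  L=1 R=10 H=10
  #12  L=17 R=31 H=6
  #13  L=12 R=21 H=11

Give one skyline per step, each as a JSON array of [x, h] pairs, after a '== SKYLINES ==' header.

== SKYLINES ==
[[0,5],[1,0]]
[[0,5],[1,0],[31,1],[41,0]]
[[0,5],[1,0],[31,1],[39,5],[40,1],[41,0]]
[[0,5],[1,0],[31,1],[39,5],[40,2],[43,0]]
[[0,5],[1,0],[17,11],[31,1],[39,5],[40,2],[43,0]]
[[0,5],[1,0],[17,11],[31,1],[39,5],[40,2],[43,11],[48,0]]
[[0,5],[1,0],[17,11],[31,10],[40,2],[43,11],[48,0]]
[[0,5],[1,0],[17,11],[31,14],[43,11],[48,0]]
[[0,5],[1,0],[17,11],[31,14],[43,11],[48,0]]
[[0,5],[1,0],[17,11],[31,14],[43,11],[48,0]]
[[0,5],[1,10],[10,0],[17,11],[31,14],[43,11],[48,0]]
[[0,5],[1,10],[10,0],[17,11],[31,14],[43,11],[48,0]]
[[0,5],[1,10],[10,0],[12,11],[31,14],[43,11],[48,0]]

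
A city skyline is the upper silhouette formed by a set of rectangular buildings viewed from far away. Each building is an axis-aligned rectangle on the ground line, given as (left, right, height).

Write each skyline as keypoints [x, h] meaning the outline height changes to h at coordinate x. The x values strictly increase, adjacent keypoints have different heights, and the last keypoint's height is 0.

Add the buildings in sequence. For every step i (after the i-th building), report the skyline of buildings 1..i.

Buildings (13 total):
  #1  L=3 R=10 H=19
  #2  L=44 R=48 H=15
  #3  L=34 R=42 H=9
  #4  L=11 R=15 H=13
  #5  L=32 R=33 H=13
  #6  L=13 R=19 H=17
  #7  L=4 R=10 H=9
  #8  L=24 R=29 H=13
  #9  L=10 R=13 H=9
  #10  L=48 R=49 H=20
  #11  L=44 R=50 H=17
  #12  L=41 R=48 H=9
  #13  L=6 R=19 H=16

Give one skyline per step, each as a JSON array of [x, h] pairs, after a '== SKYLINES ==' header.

== SKYLINES ==
[[3,19],[10,0]]
[[3,19],[10,0],[44,15],[48,0]]
[[3,19],[10,0],[34,9],[42,0],[44,15],[48,0]]
[[3,19],[10,0],[11,13],[15,0],[34,9],[42,0],[44,15],[48,0]]
[[3,19],[10,0],[11,13],[15,0],[32,13],[33,0],[34,9],[42,0],[44,15],[48,0]]
[[3,19],[10,0],[11,13],[13,17],[19,0],[32,13],[33,0],[34,9],[42,0],[44,15],[48,0]]
[[3,19],[10,0],[11,13],[13,17],[19,0],[32,13],[33,0],[34,9],[42,0],[44,15],[48,0]]
[[3,19],[10,0],[11,13],[13,17],[19,0],[24,13],[29,0],[32,13],[33,0],[34,9],[42,0],[44,15],[48,0]]
[[3,19],[10,9],[11,13],[13,17],[19,0],[24,13],[29,0],[32,13],[33,0],[34,9],[42,0],[44,15],[48,0]]
[[3,19],[10,9],[11,13],[13,17],[19,0],[24,13],[29,0],[32,13],[33,0],[34,9],[42,0],[44,15],[48,20],[49,0]]
[[3,19],[10,9],[11,13],[13,17],[19,0],[24,13],[29,0],[32,13],[33,0],[34,9],[42,0],[44,17],[48,20],[49,17],[50,0]]
[[3,19],[10,9],[11,13],[13,17],[19,0],[24,13],[29,0],[32,13],[33,0],[34,9],[44,17],[48,20],[49,17],[50,0]]
[[3,19],[10,16],[13,17],[19,0],[24,13],[29,0],[32,13],[33,0],[34,9],[44,17],[48,20],[49,17],[50,0]]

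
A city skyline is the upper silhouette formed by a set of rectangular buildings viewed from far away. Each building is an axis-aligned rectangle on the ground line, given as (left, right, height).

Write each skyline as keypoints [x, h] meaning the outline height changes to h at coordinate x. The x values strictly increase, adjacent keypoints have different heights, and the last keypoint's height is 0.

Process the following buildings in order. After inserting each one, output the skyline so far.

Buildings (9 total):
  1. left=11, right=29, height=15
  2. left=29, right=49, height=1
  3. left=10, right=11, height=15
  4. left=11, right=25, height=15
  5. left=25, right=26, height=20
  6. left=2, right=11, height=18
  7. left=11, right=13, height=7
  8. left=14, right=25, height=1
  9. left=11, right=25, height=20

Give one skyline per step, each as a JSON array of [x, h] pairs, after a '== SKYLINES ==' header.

== SKYLINES ==
[[11,15],[29,0]]
[[11,15],[29,1],[49,0]]
[[10,15],[29,1],[49,0]]
[[10,15],[29,1],[49,0]]
[[10,15],[25,20],[26,15],[29,1],[49,0]]
[[2,18],[11,15],[25,20],[26,15],[29,1],[49,0]]
[[2,18],[11,15],[25,20],[26,15],[29,1],[49,0]]
[[2,18],[11,15],[25,20],[26,15],[29,1],[49,0]]
[[2,18],[11,20],[26,15],[29,1],[49,0]]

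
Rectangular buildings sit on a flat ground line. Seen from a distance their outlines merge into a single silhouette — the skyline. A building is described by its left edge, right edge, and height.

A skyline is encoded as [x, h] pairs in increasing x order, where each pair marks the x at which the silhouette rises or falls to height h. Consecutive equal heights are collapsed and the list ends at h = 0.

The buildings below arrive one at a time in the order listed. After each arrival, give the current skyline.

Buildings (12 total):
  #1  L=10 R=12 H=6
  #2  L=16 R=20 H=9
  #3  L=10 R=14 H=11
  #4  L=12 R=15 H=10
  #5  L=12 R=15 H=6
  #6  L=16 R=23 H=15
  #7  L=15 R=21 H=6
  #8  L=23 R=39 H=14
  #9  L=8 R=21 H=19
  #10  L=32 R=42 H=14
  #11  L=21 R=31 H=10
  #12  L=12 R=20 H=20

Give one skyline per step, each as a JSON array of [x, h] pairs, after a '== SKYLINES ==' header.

== SKYLINES ==
[[10,6],[12,0]]
[[10,6],[12,0],[16,9],[20,0]]
[[10,11],[14,0],[16,9],[20,0]]
[[10,11],[14,10],[15,0],[16,9],[20,0]]
[[10,11],[14,10],[15,0],[16,9],[20,0]]
[[10,11],[14,10],[15,0],[16,15],[23,0]]
[[10,11],[14,10],[15,6],[16,15],[23,0]]
[[10,11],[14,10],[15,6],[16,15],[23,14],[39,0]]
[[8,19],[21,15],[23,14],[39,0]]
[[8,19],[21,15],[23,14],[42,0]]
[[8,19],[21,15],[23,14],[42,0]]
[[8,19],[12,20],[20,19],[21,15],[23,14],[42,0]]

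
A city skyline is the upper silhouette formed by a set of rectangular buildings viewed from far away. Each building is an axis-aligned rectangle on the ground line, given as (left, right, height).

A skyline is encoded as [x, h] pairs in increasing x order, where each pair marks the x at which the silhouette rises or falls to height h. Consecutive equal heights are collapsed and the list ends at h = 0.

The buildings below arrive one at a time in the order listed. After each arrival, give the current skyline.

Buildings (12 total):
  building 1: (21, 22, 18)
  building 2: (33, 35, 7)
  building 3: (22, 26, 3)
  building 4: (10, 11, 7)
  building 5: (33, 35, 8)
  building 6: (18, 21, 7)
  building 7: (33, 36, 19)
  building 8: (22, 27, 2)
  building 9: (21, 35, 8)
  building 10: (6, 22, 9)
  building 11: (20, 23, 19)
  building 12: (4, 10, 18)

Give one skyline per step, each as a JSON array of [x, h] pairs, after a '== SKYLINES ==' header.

== SKYLINES ==
[[21,18],[22,0]]
[[21,18],[22,0],[33,7],[35,0]]
[[21,18],[22,3],[26,0],[33,7],[35,0]]
[[10,7],[11,0],[21,18],[22,3],[26,0],[33,7],[35,0]]
[[10,7],[11,0],[21,18],[22,3],[26,0],[33,8],[35,0]]
[[10,7],[11,0],[18,7],[21,18],[22,3],[26,0],[33,8],[35,0]]
[[10,7],[11,0],[18,7],[21,18],[22,3],[26,0],[33,19],[36,0]]
[[10,7],[11,0],[18,7],[21,18],[22,3],[26,2],[27,0],[33,19],[36,0]]
[[10,7],[11,0],[18,7],[21,18],[22,8],[33,19],[36,0]]
[[6,9],[21,18],[22,8],[33,19],[36,0]]
[[6,9],[20,19],[23,8],[33,19],[36,0]]
[[4,18],[10,9],[20,19],[23,8],[33,19],[36,0]]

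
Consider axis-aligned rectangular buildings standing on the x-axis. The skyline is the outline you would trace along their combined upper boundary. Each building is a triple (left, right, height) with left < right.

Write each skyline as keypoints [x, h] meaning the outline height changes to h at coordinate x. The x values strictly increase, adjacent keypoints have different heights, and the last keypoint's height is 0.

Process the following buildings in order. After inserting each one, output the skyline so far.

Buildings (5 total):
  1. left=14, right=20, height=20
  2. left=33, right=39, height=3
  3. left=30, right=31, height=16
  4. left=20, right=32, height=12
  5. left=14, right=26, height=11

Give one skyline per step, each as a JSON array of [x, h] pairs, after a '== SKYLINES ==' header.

== SKYLINES ==
[[14,20],[20,0]]
[[14,20],[20,0],[33,3],[39,0]]
[[14,20],[20,0],[30,16],[31,0],[33,3],[39,0]]
[[14,20],[20,12],[30,16],[31,12],[32,0],[33,3],[39,0]]
[[14,20],[20,12],[30,16],[31,12],[32,0],[33,3],[39,0]]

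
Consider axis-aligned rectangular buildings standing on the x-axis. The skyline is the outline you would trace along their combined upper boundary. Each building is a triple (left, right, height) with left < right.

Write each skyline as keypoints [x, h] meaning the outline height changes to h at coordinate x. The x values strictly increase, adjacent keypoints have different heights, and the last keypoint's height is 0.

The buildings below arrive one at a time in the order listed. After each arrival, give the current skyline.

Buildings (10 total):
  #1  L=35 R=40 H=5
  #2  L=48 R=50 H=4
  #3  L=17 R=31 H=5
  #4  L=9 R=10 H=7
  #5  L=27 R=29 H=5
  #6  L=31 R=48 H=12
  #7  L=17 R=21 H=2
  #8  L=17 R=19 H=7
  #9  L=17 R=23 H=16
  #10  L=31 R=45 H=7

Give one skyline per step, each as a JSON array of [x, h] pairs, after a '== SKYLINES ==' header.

== SKYLINES ==
[[35,5],[40,0]]
[[35,5],[40,0],[48,4],[50,0]]
[[17,5],[31,0],[35,5],[40,0],[48,4],[50,0]]
[[9,7],[10,0],[17,5],[31,0],[35,5],[40,0],[48,4],[50,0]]
[[9,7],[10,0],[17,5],[31,0],[35,5],[40,0],[48,4],[50,0]]
[[9,7],[10,0],[17,5],[31,12],[48,4],[50,0]]
[[9,7],[10,0],[17,5],[31,12],[48,4],[50,0]]
[[9,7],[10,0],[17,7],[19,5],[31,12],[48,4],[50,0]]
[[9,7],[10,0],[17,16],[23,5],[31,12],[48,4],[50,0]]
[[9,7],[10,0],[17,16],[23,5],[31,12],[48,4],[50,0]]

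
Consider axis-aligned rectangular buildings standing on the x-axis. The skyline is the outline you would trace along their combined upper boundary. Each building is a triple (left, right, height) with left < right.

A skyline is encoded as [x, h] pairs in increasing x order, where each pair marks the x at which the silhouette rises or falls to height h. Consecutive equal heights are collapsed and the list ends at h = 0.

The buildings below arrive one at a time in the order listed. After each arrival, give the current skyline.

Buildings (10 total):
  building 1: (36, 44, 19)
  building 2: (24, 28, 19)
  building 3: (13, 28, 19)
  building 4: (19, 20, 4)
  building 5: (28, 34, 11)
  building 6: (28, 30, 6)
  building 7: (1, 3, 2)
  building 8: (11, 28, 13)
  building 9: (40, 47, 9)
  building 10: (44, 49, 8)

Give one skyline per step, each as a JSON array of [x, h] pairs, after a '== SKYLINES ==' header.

== SKYLINES ==
[[36,19],[44,0]]
[[24,19],[28,0],[36,19],[44,0]]
[[13,19],[28,0],[36,19],[44,0]]
[[13,19],[28,0],[36,19],[44,0]]
[[13,19],[28,11],[34,0],[36,19],[44,0]]
[[13,19],[28,11],[34,0],[36,19],[44,0]]
[[1,2],[3,0],[13,19],[28,11],[34,0],[36,19],[44,0]]
[[1,2],[3,0],[11,13],[13,19],[28,11],[34,0],[36,19],[44,0]]
[[1,2],[3,0],[11,13],[13,19],[28,11],[34,0],[36,19],[44,9],[47,0]]
[[1,2],[3,0],[11,13],[13,19],[28,11],[34,0],[36,19],[44,9],[47,8],[49,0]]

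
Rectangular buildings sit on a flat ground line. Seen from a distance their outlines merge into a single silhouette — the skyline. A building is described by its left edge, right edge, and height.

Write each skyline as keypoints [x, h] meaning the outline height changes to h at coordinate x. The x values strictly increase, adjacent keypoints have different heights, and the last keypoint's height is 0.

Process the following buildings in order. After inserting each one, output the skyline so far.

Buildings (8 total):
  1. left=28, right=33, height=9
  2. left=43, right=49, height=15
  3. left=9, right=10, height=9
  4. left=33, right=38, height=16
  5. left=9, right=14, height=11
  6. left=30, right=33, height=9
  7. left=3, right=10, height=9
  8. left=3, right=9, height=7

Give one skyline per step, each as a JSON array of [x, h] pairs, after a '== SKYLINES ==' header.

== SKYLINES ==
[[28,9],[33,0]]
[[28,9],[33,0],[43,15],[49,0]]
[[9,9],[10,0],[28,9],[33,0],[43,15],[49,0]]
[[9,9],[10,0],[28,9],[33,16],[38,0],[43,15],[49,0]]
[[9,11],[14,0],[28,9],[33,16],[38,0],[43,15],[49,0]]
[[9,11],[14,0],[28,9],[33,16],[38,0],[43,15],[49,0]]
[[3,9],[9,11],[14,0],[28,9],[33,16],[38,0],[43,15],[49,0]]
[[3,9],[9,11],[14,0],[28,9],[33,16],[38,0],[43,15],[49,0]]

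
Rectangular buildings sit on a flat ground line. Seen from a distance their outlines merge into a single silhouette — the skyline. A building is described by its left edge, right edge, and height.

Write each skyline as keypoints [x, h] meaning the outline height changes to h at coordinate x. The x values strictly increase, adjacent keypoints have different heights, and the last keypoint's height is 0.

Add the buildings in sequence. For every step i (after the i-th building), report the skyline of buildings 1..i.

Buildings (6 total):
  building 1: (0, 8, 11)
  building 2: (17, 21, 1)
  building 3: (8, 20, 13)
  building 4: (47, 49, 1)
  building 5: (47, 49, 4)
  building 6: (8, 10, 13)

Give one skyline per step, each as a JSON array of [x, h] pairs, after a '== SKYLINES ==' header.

== SKYLINES ==
[[0,11],[8,0]]
[[0,11],[8,0],[17,1],[21,0]]
[[0,11],[8,13],[20,1],[21,0]]
[[0,11],[8,13],[20,1],[21,0],[47,1],[49,0]]
[[0,11],[8,13],[20,1],[21,0],[47,4],[49,0]]
[[0,11],[8,13],[20,1],[21,0],[47,4],[49,0]]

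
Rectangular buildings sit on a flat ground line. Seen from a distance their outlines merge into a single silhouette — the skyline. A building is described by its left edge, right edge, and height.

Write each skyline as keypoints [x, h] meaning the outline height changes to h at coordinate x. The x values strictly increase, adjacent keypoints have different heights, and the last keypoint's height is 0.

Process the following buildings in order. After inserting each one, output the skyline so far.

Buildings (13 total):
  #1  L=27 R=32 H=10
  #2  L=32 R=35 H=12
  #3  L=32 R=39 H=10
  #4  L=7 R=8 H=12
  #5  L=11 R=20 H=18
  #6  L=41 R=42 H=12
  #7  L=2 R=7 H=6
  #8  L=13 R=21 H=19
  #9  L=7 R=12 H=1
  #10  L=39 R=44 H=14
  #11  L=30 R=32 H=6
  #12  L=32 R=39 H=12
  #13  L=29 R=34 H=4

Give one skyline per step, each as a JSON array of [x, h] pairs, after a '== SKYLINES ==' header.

== SKYLINES ==
[[27,10],[32,0]]
[[27,10],[32,12],[35,0]]
[[27,10],[32,12],[35,10],[39,0]]
[[7,12],[8,0],[27,10],[32,12],[35,10],[39,0]]
[[7,12],[8,0],[11,18],[20,0],[27,10],[32,12],[35,10],[39,0]]
[[7,12],[8,0],[11,18],[20,0],[27,10],[32,12],[35,10],[39,0],[41,12],[42,0]]
[[2,6],[7,12],[8,0],[11,18],[20,0],[27,10],[32,12],[35,10],[39,0],[41,12],[42,0]]
[[2,6],[7,12],[8,0],[11,18],[13,19],[21,0],[27,10],[32,12],[35,10],[39,0],[41,12],[42,0]]
[[2,6],[7,12],[8,1],[11,18],[13,19],[21,0],[27,10],[32,12],[35,10],[39,0],[41,12],[42,0]]
[[2,6],[7,12],[8,1],[11,18],[13,19],[21,0],[27,10],[32,12],[35,10],[39,14],[44,0]]
[[2,6],[7,12],[8,1],[11,18],[13,19],[21,0],[27,10],[32,12],[35,10],[39,14],[44,0]]
[[2,6],[7,12],[8,1],[11,18],[13,19],[21,0],[27,10],[32,12],[39,14],[44,0]]
[[2,6],[7,12],[8,1],[11,18],[13,19],[21,0],[27,10],[32,12],[39,14],[44,0]]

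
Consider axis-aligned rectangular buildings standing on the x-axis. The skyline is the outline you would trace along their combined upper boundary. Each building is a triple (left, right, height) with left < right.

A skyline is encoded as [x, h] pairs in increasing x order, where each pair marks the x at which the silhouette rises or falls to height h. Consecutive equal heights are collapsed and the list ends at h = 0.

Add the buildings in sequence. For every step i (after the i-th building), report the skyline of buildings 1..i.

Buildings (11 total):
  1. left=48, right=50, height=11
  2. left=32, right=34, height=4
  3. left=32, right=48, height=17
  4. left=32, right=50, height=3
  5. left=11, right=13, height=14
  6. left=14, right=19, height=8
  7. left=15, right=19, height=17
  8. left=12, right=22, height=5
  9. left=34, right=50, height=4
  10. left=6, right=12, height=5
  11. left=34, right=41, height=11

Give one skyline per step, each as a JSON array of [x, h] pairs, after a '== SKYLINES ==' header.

== SKYLINES ==
[[48,11],[50,0]]
[[32,4],[34,0],[48,11],[50,0]]
[[32,17],[48,11],[50,0]]
[[32,17],[48,11],[50,0]]
[[11,14],[13,0],[32,17],[48,11],[50,0]]
[[11,14],[13,0],[14,8],[19,0],[32,17],[48,11],[50,0]]
[[11,14],[13,0],[14,8],[15,17],[19,0],[32,17],[48,11],[50,0]]
[[11,14],[13,5],[14,8],[15,17],[19,5],[22,0],[32,17],[48,11],[50,0]]
[[11,14],[13,5],[14,8],[15,17],[19,5],[22,0],[32,17],[48,11],[50,0]]
[[6,5],[11,14],[13,5],[14,8],[15,17],[19,5],[22,0],[32,17],[48,11],[50,0]]
[[6,5],[11,14],[13,5],[14,8],[15,17],[19,5],[22,0],[32,17],[48,11],[50,0]]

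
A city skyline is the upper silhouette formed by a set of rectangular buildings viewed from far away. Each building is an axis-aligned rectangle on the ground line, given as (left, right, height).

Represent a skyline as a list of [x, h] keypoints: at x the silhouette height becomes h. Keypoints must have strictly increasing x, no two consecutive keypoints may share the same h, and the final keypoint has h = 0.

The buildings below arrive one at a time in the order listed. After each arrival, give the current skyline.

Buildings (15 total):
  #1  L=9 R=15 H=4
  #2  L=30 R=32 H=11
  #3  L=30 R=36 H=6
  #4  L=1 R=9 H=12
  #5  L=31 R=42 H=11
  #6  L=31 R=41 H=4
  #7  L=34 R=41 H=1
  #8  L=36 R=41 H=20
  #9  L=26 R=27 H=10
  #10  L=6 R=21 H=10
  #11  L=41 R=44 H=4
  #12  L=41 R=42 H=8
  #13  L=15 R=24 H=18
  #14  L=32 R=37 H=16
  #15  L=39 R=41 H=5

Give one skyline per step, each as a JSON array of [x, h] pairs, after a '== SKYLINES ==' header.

== SKYLINES ==
[[9,4],[15,0]]
[[9,4],[15,0],[30,11],[32,0]]
[[9,4],[15,0],[30,11],[32,6],[36,0]]
[[1,12],[9,4],[15,0],[30,11],[32,6],[36,0]]
[[1,12],[9,4],[15,0],[30,11],[42,0]]
[[1,12],[9,4],[15,0],[30,11],[42,0]]
[[1,12],[9,4],[15,0],[30,11],[42,0]]
[[1,12],[9,4],[15,0],[30,11],[36,20],[41,11],[42,0]]
[[1,12],[9,4],[15,0],[26,10],[27,0],[30,11],[36,20],[41,11],[42,0]]
[[1,12],[9,10],[21,0],[26,10],[27,0],[30,11],[36,20],[41,11],[42,0]]
[[1,12],[9,10],[21,0],[26,10],[27,0],[30,11],[36,20],[41,11],[42,4],[44,0]]
[[1,12],[9,10],[21,0],[26,10],[27,0],[30,11],[36,20],[41,11],[42,4],[44,0]]
[[1,12],[9,10],[15,18],[24,0],[26,10],[27,0],[30,11],[36,20],[41,11],[42,4],[44,0]]
[[1,12],[9,10],[15,18],[24,0],[26,10],[27,0],[30,11],[32,16],[36,20],[41,11],[42,4],[44,0]]
[[1,12],[9,10],[15,18],[24,0],[26,10],[27,0],[30,11],[32,16],[36,20],[41,11],[42,4],[44,0]]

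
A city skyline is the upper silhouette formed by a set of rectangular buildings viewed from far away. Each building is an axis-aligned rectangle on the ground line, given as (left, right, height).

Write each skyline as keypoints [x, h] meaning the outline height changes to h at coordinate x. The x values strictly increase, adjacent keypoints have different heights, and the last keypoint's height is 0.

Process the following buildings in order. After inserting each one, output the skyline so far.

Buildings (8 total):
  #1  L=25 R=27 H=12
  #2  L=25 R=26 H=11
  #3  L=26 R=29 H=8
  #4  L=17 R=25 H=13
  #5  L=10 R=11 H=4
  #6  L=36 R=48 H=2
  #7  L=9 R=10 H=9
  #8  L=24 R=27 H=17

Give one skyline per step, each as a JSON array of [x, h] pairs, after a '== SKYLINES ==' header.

== SKYLINES ==
[[25,12],[27,0]]
[[25,12],[27,0]]
[[25,12],[27,8],[29,0]]
[[17,13],[25,12],[27,8],[29,0]]
[[10,4],[11,0],[17,13],[25,12],[27,8],[29,0]]
[[10,4],[11,0],[17,13],[25,12],[27,8],[29,0],[36,2],[48,0]]
[[9,9],[10,4],[11,0],[17,13],[25,12],[27,8],[29,0],[36,2],[48,0]]
[[9,9],[10,4],[11,0],[17,13],[24,17],[27,8],[29,0],[36,2],[48,0]]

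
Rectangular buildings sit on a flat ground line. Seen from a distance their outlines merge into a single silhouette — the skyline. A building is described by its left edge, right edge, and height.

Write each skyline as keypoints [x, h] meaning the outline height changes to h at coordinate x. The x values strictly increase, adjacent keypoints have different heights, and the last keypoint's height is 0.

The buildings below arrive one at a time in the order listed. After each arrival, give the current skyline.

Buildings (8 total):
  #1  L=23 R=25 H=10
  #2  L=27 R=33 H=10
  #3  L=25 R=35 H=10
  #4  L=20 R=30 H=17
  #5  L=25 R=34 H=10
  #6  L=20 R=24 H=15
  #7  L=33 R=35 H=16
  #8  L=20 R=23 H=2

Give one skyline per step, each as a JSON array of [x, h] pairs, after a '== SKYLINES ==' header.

== SKYLINES ==
[[23,10],[25,0]]
[[23,10],[25,0],[27,10],[33,0]]
[[23,10],[35,0]]
[[20,17],[30,10],[35,0]]
[[20,17],[30,10],[35,0]]
[[20,17],[30,10],[35,0]]
[[20,17],[30,10],[33,16],[35,0]]
[[20,17],[30,10],[33,16],[35,0]]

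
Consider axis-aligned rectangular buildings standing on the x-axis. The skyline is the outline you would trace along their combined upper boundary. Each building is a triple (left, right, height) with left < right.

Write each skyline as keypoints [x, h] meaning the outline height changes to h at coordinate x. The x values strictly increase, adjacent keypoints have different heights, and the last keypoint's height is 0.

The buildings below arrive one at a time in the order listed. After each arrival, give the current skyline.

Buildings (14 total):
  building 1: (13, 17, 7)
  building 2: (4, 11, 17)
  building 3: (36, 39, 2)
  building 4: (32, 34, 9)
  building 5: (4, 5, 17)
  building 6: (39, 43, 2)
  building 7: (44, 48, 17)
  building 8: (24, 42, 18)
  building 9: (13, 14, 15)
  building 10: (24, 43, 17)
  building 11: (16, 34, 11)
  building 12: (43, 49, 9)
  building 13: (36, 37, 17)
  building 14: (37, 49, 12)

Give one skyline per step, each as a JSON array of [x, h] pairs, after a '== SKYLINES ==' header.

== SKYLINES ==
[[13,7],[17,0]]
[[4,17],[11,0],[13,7],[17,0]]
[[4,17],[11,0],[13,7],[17,0],[36,2],[39,0]]
[[4,17],[11,0],[13,7],[17,0],[32,9],[34,0],[36,2],[39,0]]
[[4,17],[11,0],[13,7],[17,0],[32,9],[34,0],[36,2],[39,0]]
[[4,17],[11,0],[13,7],[17,0],[32,9],[34,0],[36,2],[43,0]]
[[4,17],[11,0],[13,7],[17,0],[32,9],[34,0],[36,2],[43,0],[44,17],[48,0]]
[[4,17],[11,0],[13,7],[17,0],[24,18],[42,2],[43,0],[44,17],[48,0]]
[[4,17],[11,0],[13,15],[14,7],[17,0],[24,18],[42,2],[43,0],[44,17],[48,0]]
[[4,17],[11,0],[13,15],[14,7],[17,0],[24,18],[42,17],[43,0],[44,17],[48,0]]
[[4,17],[11,0],[13,15],[14,7],[16,11],[24,18],[42,17],[43,0],[44,17],[48,0]]
[[4,17],[11,0],[13,15],[14,7],[16,11],[24,18],[42,17],[43,9],[44,17],[48,9],[49,0]]
[[4,17],[11,0],[13,15],[14,7],[16,11],[24,18],[42,17],[43,9],[44,17],[48,9],[49,0]]
[[4,17],[11,0],[13,15],[14,7],[16,11],[24,18],[42,17],[43,12],[44,17],[48,12],[49,0]]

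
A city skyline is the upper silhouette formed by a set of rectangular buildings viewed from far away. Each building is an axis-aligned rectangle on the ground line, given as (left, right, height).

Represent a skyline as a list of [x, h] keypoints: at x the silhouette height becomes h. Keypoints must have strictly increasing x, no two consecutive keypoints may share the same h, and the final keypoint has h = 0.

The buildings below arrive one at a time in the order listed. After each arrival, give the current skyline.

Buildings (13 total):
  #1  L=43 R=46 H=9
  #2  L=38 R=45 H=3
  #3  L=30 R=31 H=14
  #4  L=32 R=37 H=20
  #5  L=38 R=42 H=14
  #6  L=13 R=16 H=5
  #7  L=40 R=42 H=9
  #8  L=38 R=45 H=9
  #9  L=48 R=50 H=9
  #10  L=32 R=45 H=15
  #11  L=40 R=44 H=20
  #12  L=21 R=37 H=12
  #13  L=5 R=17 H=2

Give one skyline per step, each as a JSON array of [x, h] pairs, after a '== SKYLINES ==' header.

== SKYLINES ==
[[43,9],[46,0]]
[[38,3],[43,9],[46,0]]
[[30,14],[31,0],[38,3],[43,9],[46,0]]
[[30,14],[31,0],[32,20],[37,0],[38,3],[43,9],[46,0]]
[[30,14],[31,0],[32,20],[37,0],[38,14],[42,3],[43,9],[46,0]]
[[13,5],[16,0],[30,14],[31,0],[32,20],[37,0],[38,14],[42,3],[43,9],[46,0]]
[[13,5],[16,0],[30,14],[31,0],[32,20],[37,0],[38,14],[42,3],[43,9],[46,0]]
[[13,5],[16,0],[30,14],[31,0],[32,20],[37,0],[38,14],[42,9],[46,0]]
[[13,5],[16,0],[30,14],[31,0],[32,20],[37,0],[38,14],[42,9],[46,0],[48,9],[50,0]]
[[13,5],[16,0],[30,14],[31,0],[32,20],[37,15],[45,9],[46,0],[48,9],[50,0]]
[[13,5],[16,0],[30,14],[31,0],[32,20],[37,15],[40,20],[44,15],[45,9],[46,0],[48,9],[50,0]]
[[13,5],[16,0],[21,12],[30,14],[31,12],[32,20],[37,15],[40,20],[44,15],[45,9],[46,0],[48,9],[50,0]]
[[5,2],[13,5],[16,2],[17,0],[21,12],[30,14],[31,12],[32,20],[37,15],[40,20],[44,15],[45,9],[46,0],[48,9],[50,0]]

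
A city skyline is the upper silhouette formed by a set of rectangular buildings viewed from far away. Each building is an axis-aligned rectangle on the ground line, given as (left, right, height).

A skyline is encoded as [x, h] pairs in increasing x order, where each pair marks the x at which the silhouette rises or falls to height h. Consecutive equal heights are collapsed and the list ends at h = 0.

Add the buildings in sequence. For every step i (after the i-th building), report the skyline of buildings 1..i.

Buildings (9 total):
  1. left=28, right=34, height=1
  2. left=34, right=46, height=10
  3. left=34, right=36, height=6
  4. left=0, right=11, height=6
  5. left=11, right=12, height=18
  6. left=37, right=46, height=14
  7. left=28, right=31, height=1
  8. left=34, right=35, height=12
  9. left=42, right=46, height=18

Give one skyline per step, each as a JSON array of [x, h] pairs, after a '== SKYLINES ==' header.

== SKYLINES ==
[[28,1],[34,0]]
[[28,1],[34,10],[46,0]]
[[28,1],[34,10],[46,0]]
[[0,6],[11,0],[28,1],[34,10],[46,0]]
[[0,6],[11,18],[12,0],[28,1],[34,10],[46,0]]
[[0,6],[11,18],[12,0],[28,1],[34,10],[37,14],[46,0]]
[[0,6],[11,18],[12,0],[28,1],[34,10],[37,14],[46,0]]
[[0,6],[11,18],[12,0],[28,1],[34,12],[35,10],[37,14],[46,0]]
[[0,6],[11,18],[12,0],[28,1],[34,12],[35,10],[37,14],[42,18],[46,0]]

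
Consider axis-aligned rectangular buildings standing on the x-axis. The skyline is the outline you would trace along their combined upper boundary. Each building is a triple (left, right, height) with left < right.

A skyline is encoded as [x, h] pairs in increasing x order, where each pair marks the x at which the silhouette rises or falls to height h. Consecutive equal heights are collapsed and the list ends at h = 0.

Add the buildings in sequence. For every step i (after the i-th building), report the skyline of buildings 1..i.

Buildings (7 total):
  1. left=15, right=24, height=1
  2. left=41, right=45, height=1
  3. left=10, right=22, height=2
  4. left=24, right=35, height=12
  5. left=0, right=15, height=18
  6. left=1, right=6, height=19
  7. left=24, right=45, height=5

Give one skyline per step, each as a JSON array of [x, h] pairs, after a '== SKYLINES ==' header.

== SKYLINES ==
[[15,1],[24,0]]
[[15,1],[24,0],[41,1],[45,0]]
[[10,2],[22,1],[24,0],[41,1],[45,0]]
[[10,2],[22,1],[24,12],[35,0],[41,1],[45,0]]
[[0,18],[15,2],[22,1],[24,12],[35,0],[41,1],[45,0]]
[[0,18],[1,19],[6,18],[15,2],[22,1],[24,12],[35,0],[41,1],[45,0]]
[[0,18],[1,19],[6,18],[15,2],[22,1],[24,12],[35,5],[45,0]]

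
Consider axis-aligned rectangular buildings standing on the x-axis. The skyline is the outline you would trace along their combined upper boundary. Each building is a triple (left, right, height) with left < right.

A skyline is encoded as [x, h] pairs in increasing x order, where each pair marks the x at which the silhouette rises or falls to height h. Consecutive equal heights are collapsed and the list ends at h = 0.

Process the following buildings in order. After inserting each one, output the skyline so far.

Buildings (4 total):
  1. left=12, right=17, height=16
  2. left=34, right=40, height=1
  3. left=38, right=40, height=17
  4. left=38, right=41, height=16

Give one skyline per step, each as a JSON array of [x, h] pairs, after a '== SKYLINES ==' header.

== SKYLINES ==
[[12,16],[17,0]]
[[12,16],[17,0],[34,1],[40,0]]
[[12,16],[17,0],[34,1],[38,17],[40,0]]
[[12,16],[17,0],[34,1],[38,17],[40,16],[41,0]]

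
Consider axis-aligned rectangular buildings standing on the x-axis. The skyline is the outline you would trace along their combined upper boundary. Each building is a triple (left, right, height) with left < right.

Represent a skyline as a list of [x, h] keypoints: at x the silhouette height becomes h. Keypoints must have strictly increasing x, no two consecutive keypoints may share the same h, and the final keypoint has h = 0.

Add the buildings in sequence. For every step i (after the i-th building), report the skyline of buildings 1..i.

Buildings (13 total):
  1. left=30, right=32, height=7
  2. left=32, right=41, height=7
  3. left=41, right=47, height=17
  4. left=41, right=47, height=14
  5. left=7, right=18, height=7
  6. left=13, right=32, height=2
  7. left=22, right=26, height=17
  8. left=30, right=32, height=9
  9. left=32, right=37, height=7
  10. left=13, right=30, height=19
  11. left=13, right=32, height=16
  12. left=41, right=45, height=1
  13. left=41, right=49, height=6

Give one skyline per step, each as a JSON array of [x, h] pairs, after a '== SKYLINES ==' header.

== SKYLINES ==
[[30,7],[32,0]]
[[30,7],[41,0]]
[[30,7],[41,17],[47,0]]
[[30,7],[41,17],[47,0]]
[[7,7],[18,0],[30,7],[41,17],[47,0]]
[[7,7],[18,2],[30,7],[41,17],[47,0]]
[[7,7],[18,2],[22,17],[26,2],[30,7],[41,17],[47,0]]
[[7,7],[18,2],[22,17],[26,2],[30,9],[32,7],[41,17],[47,0]]
[[7,7],[18,2],[22,17],[26,2],[30,9],[32,7],[41,17],[47,0]]
[[7,7],[13,19],[30,9],[32,7],[41,17],[47,0]]
[[7,7],[13,19],[30,16],[32,7],[41,17],[47,0]]
[[7,7],[13,19],[30,16],[32,7],[41,17],[47,0]]
[[7,7],[13,19],[30,16],[32,7],[41,17],[47,6],[49,0]]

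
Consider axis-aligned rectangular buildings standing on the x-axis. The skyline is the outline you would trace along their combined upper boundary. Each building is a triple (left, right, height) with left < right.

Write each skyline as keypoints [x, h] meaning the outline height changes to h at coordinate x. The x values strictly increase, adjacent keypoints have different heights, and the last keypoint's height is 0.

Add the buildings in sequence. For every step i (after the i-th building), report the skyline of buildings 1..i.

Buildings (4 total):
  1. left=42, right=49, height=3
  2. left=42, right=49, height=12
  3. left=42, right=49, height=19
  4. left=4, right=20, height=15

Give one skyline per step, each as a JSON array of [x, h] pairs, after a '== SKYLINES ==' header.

== SKYLINES ==
[[42,3],[49,0]]
[[42,12],[49,0]]
[[42,19],[49,0]]
[[4,15],[20,0],[42,19],[49,0]]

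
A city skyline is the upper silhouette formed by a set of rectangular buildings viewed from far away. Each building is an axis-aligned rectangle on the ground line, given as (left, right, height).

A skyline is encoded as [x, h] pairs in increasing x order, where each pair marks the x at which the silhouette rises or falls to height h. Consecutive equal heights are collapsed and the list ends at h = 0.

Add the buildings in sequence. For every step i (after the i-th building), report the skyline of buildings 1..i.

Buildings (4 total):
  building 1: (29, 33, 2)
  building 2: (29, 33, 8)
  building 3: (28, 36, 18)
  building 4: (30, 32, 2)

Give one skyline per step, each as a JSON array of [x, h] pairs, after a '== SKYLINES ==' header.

== SKYLINES ==
[[29,2],[33,0]]
[[29,8],[33,0]]
[[28,18],[36,0]]
[[28,18],[36,0]]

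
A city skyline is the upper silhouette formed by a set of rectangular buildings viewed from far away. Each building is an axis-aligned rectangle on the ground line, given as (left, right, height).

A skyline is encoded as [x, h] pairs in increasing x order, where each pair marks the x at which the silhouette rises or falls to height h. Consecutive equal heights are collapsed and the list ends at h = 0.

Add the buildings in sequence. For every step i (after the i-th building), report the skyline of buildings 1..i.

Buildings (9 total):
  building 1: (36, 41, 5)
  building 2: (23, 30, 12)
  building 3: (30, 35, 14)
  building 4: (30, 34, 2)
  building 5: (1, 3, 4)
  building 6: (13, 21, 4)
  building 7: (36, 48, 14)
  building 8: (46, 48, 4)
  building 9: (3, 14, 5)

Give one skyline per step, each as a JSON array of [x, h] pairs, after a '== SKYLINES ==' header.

== SKYLINES ==
[[36,5],[41,0]]
[[23,12],[30,0],[36,5],[41,0]]
[[23,12],[30,14],[35,0],[36,5],[41,0]]
[[23,12],[30,14],[35,0],[36,5],[41,0]]
[[1,4],[3,0],[23,12],[30,14],[35,0],[36,5],[41,0]]
[[1,4],[3,0],[13,4],[21,0],[23,12],[30,14],[35,0],[36,5],[41,0]]
[[1,4],[3,0],[13,4],[21,0],[23,12],[30,14],[35,0],[36,14],[48,0]]
[[1,4],[3,0],[13,4],[21,0],[23,12],[30,14],[35,0],[36,14],[48,0]]
[[1,4],[3,5],[14,4],[21,0],[23,12],[30,14],[35,0],[36,14],[48,0]]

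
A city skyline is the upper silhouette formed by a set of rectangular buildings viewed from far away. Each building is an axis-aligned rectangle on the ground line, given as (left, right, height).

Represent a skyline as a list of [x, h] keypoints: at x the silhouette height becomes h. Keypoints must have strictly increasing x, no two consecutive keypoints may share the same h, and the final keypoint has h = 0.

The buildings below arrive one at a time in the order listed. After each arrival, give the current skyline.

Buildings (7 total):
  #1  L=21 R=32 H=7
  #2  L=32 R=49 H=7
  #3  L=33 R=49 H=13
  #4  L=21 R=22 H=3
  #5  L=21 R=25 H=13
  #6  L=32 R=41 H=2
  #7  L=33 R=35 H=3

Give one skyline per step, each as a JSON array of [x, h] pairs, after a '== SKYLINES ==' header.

== SKYLINES ==
[[21,7],[32,0]]
[[21,7],[49,0]]
[[21,7],[33,13],[49,0]]
[[21,7],[33,13],[49,0]]
[[21,13],[25,7],[33,13],[49,0]]
[[21,13],[25,7],[33,13],[49,0]]
[[21,13],[25,7],[33,13],[49,0]]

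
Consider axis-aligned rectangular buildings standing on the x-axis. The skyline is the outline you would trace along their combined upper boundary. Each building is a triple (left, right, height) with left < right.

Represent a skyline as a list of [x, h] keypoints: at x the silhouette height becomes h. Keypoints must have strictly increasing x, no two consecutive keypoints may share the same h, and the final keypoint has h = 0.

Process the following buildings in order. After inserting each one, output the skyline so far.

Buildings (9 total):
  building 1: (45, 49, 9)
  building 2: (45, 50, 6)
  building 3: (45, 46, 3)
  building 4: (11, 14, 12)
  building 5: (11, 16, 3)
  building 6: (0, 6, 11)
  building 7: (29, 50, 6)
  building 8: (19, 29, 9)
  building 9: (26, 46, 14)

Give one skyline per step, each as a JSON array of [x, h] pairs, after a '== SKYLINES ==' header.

== SKYLINES ==
[[45,9],[49,0]]
[[45,9],[49,6],[50,0]]
[[45,9],[49,6],[50,0]]
[[11,12],[14,0],[45,9],[49,6],[50,0]]
[[11,12],[14,3],[16,0],[45,9],[49,6],[50,0]]
[[0,11],[6,0],[11,12],[14,3],[16,0],[45,9],[49,6],[50,0]]
[[0,11],[6,0],[11,12],[14,3],[16,0],[29,6],[45,9],[49,6],[50,0]]
[[0,11],[6,0],[11,12],[14,3],[16,0],[19,9],[29,6],[45,9],[49,6],[50,0]]
[[0,11],[6,0],[11,12],[14,3],[16,0],[19,9],[26,14],[46,9],[49,6],[50,0]]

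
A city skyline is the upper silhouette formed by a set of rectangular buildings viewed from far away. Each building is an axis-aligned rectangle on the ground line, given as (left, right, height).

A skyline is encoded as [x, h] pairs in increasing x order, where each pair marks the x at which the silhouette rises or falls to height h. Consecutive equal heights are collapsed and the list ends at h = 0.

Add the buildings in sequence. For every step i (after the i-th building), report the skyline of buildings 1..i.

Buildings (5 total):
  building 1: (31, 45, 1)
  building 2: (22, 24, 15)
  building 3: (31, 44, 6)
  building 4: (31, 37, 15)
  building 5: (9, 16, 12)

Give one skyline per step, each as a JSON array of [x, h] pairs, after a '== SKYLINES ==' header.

== SKYLINES ==
[[31,1],[45,0]]
[[22,15],[24,0],[31,1],[45,0]]
[[22,15],[24,0],[31,6],[44,1],[45,0]]
[[22,15],[24,0],[31,15],[37,6],[44,1],[45,0]]
[[9,12],[16,0],[22,15],[24,0],[31,15],[37,6],[44,1],[45,0]]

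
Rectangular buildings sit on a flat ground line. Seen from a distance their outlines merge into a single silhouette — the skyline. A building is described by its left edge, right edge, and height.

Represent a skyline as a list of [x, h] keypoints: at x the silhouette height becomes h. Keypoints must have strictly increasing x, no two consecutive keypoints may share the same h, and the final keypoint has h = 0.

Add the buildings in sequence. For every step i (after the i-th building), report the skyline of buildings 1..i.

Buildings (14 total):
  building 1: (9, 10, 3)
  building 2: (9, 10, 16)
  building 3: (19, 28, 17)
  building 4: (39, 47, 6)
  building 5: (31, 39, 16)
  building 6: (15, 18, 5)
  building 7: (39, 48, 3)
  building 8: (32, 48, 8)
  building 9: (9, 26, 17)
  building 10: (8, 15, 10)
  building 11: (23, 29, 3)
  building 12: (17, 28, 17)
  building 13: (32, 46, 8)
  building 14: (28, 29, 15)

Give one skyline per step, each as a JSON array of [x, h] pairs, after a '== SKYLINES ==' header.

== SKYLINES ==
[[9,3],[10,0]]
[[9,16],[10,0]]
[[9,16],[10,0],[19,17],[28,0]]
[[9,16],[10,0],[19,17],[28,0],[39,6],[47,0]]
[[9,16],[10,0],[19,17],[28,0],[31,16],[39,6],[47,0]]
[[9,16],[10,0],[15,5],[18,0],[19,17],[28,0],[31,16],[39,6],[47,0]]
[[9,16],[10,0],[15,5],[18,0],[19,17],[28,0],[31,16],[39,6],[47,3],[48,0]]
[[9,16],[10,0],[15,5],[18,0],[19,17],[28,0],[31,16],[39,8],[48,0]]
[[9,17],[28,0],[31,16],[39,8],[48,0]]
[[8,10],[9,17],[28,0],[31,16],[39,8],[48,0]]
[[8,10],[9,17],[28,3],[29,0],[31,16],[39,8],[48,0]]
[[8,10],[9,17],[28,3],[29,0],[31,16],[39,8],[48,0]]
[[8,10],[9,17],[28,3],[29,0],[31,16],[39,8],[48,0]]
[[8,10],[9,17],[28,15],[29,0],[31,16],[39,8],[48,0]]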